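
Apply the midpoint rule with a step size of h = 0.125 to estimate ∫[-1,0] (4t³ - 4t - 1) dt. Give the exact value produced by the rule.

h = (0 − (-1))/8 = 0.125.
Midpoints m₁,…,m₈ = -0.9375, -0.8125, -0.6875, -0.5625, -0.4375, -0.3125, -0.1875, -0.0625.
f(m₁)=-0.5458984375, f(m₂)=0.1044921875, f(m₃)=0.4501953125, f(m₄)=0.5380859375, f(m₅)=0.4150390625, f(m₆)=0.1279296875, f(m₇)=-0.2763671875, f(m₈)=-0.7509765625.
h·[f(m₁) + f(m₂) + f(m₃) + f(m₄) + f(m₅) + f(m₆) + f(m₇) + f(m₈)] = 0.125·(0.0625) = 0.0078125.

0.0078125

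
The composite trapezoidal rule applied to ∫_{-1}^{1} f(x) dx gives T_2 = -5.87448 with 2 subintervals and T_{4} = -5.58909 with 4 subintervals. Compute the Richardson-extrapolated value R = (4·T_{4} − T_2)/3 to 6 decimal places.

-5.493960

R = (4·T_{4} − T_2) / 3 = (4·(-5.58909) − (-5.87448))/3 = (-16.48188)/3 = -5.493960.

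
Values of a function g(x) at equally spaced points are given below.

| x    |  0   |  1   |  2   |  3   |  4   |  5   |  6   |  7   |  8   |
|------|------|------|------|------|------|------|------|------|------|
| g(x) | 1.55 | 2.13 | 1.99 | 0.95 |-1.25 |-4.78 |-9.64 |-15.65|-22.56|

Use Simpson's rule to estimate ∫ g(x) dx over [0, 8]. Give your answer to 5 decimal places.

-36.07000

h = 1, n = 8.
(h/3)·[y₀ + 4y₁ + 2y₂ + 4y₃ + 2y₄ + 4y₅ + 2y₆ + 4y₇ + y₈] = 0.333333·(-108.21) = -36.07000.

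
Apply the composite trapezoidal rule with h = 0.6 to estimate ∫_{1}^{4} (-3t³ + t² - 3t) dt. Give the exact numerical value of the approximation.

h = (4 − 1)/5 = 0.6.
Nodes t₀,…,t₅ = 1, 1.6, 2.2, 2.8, 3.4, 4.
f(t) = -3t³ + t² - 3t: f₀=-5, f₁=-14.528, f₂=-33.704, f₃=-66.416, f₄=-116.552, f₅=-188.
(h/2)·[f₀ + 2f₁ + 2f₂ + 2f₃ + 2f₄ + f₅] = 0.3·(-655.4) = -196.62.

-196.62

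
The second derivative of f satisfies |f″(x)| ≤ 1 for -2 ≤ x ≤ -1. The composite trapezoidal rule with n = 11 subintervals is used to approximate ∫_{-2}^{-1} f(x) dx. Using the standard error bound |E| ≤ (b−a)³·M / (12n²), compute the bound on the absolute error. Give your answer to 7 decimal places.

0.0006887

|E| ≤ (1)³·1 / (12·11²) = 1/1452 = 0.0006887.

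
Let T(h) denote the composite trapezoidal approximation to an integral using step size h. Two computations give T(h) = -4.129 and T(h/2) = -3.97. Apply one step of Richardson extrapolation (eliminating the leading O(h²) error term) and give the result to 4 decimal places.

-3.9170

R = (4·T(h/2) − T(h)) / 3 = (4·(-3.97) − (-4.129))/3 = (-11.751)/3 = -3.9170.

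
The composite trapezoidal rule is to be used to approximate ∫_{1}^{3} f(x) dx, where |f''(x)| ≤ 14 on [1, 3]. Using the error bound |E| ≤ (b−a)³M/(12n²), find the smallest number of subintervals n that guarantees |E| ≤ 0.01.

Need 112/(12n²) ≤ 0.01.
n² ≥ 112/(12·0.01) = 933.333 ⇒ n ≥ 30.5505, so the smallest n is 31.

31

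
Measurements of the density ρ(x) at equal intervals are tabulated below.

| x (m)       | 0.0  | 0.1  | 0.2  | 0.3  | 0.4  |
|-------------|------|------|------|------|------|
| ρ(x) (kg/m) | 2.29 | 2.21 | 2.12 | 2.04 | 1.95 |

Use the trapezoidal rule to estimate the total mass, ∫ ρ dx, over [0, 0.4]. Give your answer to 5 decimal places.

h = 0.1, n = 4.
(h/2)·[y₀ + 2y₁ + 2y₂ + 2y₃ + y₄] = 0.05·(16.98) = 0.84900.

0.84900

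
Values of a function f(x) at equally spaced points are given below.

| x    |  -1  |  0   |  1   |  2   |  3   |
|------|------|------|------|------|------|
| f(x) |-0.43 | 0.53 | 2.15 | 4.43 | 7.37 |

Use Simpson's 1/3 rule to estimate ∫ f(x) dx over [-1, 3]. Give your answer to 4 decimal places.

h = 1, n = 4.
(h/3)·[y₀ + 4y₁ + 2y₂ + 4y₃ + y₄] = 0.333333·(31.08) = 10.3600.

10.3600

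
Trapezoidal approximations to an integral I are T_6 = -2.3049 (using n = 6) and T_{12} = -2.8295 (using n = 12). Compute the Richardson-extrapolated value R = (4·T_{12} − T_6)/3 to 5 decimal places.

R = (4·T_{12} − T_6) / 3 = (4·(-2.8295) − (-2.3049))/3 = (-9.0131)/3 = -3.00437.

-3.00437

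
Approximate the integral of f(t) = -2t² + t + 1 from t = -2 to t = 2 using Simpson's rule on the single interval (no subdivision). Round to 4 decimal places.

-6.6667

S = (b−a)/6 · [f(-2) + 4f(0) + f(2)] = 0.666667·[(-9) + 4·1 + (-5)] = -6.6667.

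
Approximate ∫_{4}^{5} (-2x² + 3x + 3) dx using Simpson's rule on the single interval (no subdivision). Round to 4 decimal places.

S = (b−a)/6 · [f(4) + 4f(4.5) + f(5)] = 0.166667·[(-17) + 4·(-24) + (-32)] = -24.1667.

-24.1667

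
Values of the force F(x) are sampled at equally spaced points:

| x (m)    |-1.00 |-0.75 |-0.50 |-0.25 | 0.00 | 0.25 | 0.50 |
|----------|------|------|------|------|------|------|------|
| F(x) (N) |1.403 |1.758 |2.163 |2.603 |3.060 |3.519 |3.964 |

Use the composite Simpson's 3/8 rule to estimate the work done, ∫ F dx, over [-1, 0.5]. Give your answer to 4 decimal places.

h = 0.25, n = 6.
(3h/8)·[y₀ + 3y₁ + 3y₂ + 2y₃ + 3y₄ + 3y₅ + y₆] = 0.09375·(42.073) = 3.9443.

3.9443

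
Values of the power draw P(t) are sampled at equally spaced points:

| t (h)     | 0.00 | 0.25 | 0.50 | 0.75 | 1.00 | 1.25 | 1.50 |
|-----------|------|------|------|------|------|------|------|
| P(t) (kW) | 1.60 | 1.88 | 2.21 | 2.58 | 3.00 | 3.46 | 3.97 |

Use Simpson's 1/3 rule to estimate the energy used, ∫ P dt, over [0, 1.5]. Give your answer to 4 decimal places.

h = 0.25, n = 6.
(h/3)·[y₀ + 4y₁ + 2y₂ + 4y₃ + 2y₄ + 4y₅ + y₆] = 0.083333·(47.67) = 3.9725.

3.9725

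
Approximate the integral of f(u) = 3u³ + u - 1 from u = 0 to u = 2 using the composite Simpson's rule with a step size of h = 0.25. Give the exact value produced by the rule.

12

h = (2 − 0)/8 = 0.25.
Nodes u₀,…,u₈ = 0, 0.25, 0.5, 0.75, 1, 1.25, 1.5, 1.75, 2.
f(u) = 3u³ + u - 1: f₀=-1, f₁=-0.703125, f₂=-0.125, f₃=1.015625, f₄=3, f₅=6.109375, f₆=10.625, f₇=16.828125, f₈=25.
(h/3)·[f₀ + 4f₁ + 2f₂ + 4f₃ + 2f₄ + 4f₅ + 2f₆ + 4f₇ + f₈] = 0.083333·(144) = 12.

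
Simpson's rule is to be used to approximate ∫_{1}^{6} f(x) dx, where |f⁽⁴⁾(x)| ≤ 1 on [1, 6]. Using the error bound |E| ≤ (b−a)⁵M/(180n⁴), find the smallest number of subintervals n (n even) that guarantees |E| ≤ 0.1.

4

Need 3125/(180n⁴) ≤ 0.1.
n⁴ ≥ 3125/(180·0.1) = 173.611 ⇒ n ≥ 3.6299, so the smallest even n is 4. (n must be even for Simpson's rule.)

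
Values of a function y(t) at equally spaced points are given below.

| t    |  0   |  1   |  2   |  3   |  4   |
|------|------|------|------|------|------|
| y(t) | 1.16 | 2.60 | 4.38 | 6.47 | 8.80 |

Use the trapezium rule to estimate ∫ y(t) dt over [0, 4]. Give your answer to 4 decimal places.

18.4300

h = 1, n = 4.
(h/2)·[y₀ + 2y₁ + 2y₂ + 2y₃ + y₄] = 0.5·(36.86) = 18.4300.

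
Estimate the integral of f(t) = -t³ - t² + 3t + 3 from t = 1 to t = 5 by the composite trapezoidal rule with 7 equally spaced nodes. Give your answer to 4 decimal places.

-152.2963

h = (5 − 1)/6 = 0.666667.
Nodes t₀,…,t₆ = 1, 1.666667, 2.333333, 3, 3.666667, 4.333333, 5.
f(t) = -t³ - t² + 3t + 3: f₀=4, f₁=0.592593, f₂=-8.148148, f₃=-24, f₄=-48.740741, f₅=-84.148148, f₆=-132.
(h/2)·[f₀ + 2f₁ + 2f₂ + 2f₃ + 2f₄ + 2f₅ + f₆] = 0.333333·(-456.888889) = -152.2963.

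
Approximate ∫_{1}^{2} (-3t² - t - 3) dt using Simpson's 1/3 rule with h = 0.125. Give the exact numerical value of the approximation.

h = (2 − 1)/8 = 0.125.
Nodes t₀,…,t₈ = 1, 1.125, 1.25, 1.375, 1.5, 1.625, 1.75, 1.875, 2.
f(t) = -3t² - t - 3: f₀=-7, f₁=-7.921875, f₂=-8.9375, f₃=-10.046875, f₄=-11.25, f₅=-12.546875, f₆=-13.9375, f₇=-15.421875, f₈=-17.
(h/3)·[f₀ + 4f₁ + 2f₂ + 4f₃ + 2f₄ + 4f₅ + 2f₆ + 4f₇ + f₈] = 0.041667·(-276) = -11.5.

-11.5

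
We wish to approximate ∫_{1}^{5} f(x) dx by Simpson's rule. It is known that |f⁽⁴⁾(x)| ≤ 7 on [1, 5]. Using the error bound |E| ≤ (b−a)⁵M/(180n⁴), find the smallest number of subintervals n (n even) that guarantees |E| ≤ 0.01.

8

Need 7168/(180n⁴) ≤ 0.01.
n⁴ ≥ 7168/(180·0.01) = 3982.22 ⇒ n ≥ 7.9439, so the smallest even n is 8. (n must be even for Simpson's rule.)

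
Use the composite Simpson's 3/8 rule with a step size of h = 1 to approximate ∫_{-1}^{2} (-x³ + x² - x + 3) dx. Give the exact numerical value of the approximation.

6.75

h = (2 − (-1))/3 = 1.
Nodes x₀,…,x₃ = -1, 0, 1, 2.
f(x) = -x³ + x² - x + 3: f₀=6, f₁=3, f₂=2, f₃=-3.
(3h/8)·[f₀ + 3f₁ + 3f₂ + f₃] = 0.375·(18) = 6.75.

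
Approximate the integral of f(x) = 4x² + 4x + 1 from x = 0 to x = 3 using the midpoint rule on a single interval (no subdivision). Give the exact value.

48

M = (b−a)·f(1.5) = 3·(16) = 48.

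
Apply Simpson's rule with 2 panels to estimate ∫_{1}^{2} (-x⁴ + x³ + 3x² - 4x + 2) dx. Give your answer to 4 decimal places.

0.5417

h = (2 − 1)/2 = 0.5.
Nodes x₀,…,x₂ = 1, 1.5, 2.
f(x) = -x⁴ + x³ + 3x² - 4x + 2: f₀=1, f₁=1.0625, f₂=-2.
(h/3)·[f₀ + 4f₁ + f₂] = 0.166667·(3.25) = 0.5417.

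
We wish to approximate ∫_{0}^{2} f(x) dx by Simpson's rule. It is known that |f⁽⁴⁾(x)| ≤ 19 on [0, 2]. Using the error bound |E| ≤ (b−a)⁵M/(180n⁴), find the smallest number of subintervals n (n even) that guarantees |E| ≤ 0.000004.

32

Need 608/(180n⁴) ≤ 0.000004.
n⁴ ≥ 608/(180·0.000004) = 844444 ⇒ n ≥ 30.3140, so the smallest even n is 32. (n must be even for Simpson's rule.)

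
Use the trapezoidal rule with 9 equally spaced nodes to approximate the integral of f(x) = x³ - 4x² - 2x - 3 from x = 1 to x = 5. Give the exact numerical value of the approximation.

h = (5 − 1)/8 = 0.5.
Nodes x₀,…,x₈ = 1, 1.5, 2, 2.5, 3, 3.5, 4, 4.5, 5.
f(x) = x³ - 4x² - 2x - 3: f₀=-8, f₁=-11.625, f₂=-15, f₃=-17.375, f₄=-18, f₅=-16.125, f₆=-11, f₇=-1.875, f₈=12.
(h/2)·[f₀ + 2f₁ + 2f₂ + 2f₃ + 2f₄ + 2f₅ + 2f₆ + 2f₇ + f₈] = 0.25·(-178) = -44.5.

-44.5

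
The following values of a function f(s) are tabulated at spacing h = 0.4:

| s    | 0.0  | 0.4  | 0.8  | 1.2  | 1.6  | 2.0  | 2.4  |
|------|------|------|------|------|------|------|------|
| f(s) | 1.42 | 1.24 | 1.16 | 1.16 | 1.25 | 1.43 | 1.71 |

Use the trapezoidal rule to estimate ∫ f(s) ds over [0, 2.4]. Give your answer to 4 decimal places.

3.1220

h = 0.4, n = 6.
(h/2)·[y₀ + 2y₁ + 2y₂ + 2y₃ + 2y₄ + 2y₅ + y₆] = 0.2·(15.61) = 3.1220.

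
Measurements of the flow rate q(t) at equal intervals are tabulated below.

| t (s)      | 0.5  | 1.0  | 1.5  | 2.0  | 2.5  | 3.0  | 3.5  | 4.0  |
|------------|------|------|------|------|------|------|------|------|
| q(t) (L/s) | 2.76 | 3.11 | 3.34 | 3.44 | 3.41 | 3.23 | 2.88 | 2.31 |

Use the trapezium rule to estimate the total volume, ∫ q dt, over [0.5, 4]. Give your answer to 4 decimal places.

h = 0.5, n = 7.
(h/2)·[y₀ + 2y₁ + 2y₂ + 2y₃ + 2y₄ + 2y₅ + 2y₆ + y₇] = 0.25·(43.89) = 10.9725.

10.9725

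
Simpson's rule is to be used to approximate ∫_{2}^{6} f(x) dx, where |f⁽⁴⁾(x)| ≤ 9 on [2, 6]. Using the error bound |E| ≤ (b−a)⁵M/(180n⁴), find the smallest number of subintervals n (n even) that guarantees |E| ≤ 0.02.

Need 9216/(180n⁴) ≤ 0.02.
n⁴ ≥ 9216/(180·0.02) = 2560 ⇒ n ≥ 7.1131, so the smallest even n is 8. (n must be even for Simpson's rule.)

8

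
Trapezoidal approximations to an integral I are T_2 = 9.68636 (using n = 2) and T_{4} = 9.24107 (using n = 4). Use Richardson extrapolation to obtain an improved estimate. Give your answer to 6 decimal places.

R = (4·T_{4} − T_2) / 3 = (4·9.24107 − 9.68636)/3 = (27.27792)/3 = 9.092640.

9.092640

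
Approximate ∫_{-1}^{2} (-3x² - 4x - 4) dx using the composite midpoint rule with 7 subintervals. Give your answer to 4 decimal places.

h = (2 − (-1))/7 = 0.428571.
Midpoints m₁,…,m₇ = -0.785714, -0.357143, 0.071429, 0.5, 0.928571, 1.357143, 1.785714.
f(m₁)=-2.709184, f(m₂)=-2.954082, f(m₃)=-4.301020, f(m₄)=-6.75, f(m₅)=-10.301020, f(m₆)=-14.954082, f(m₇)=-20.709184.
h·[f(m₁) + f(m₂) + f(m₃) + f(m₄) + f(m₅) + f(m₆) + f(m₇)] = 0.428571·(-62.678571) = -26.8622.

-26.8622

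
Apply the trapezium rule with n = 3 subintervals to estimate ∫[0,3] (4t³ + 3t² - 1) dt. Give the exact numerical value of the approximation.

115.5

h = (3 − 0)/3 = 1.
Nodes t₀,…,t₃ = 0, 1, 2, 3.
f(t) = 4t³ + 3t² - 1: f₀=-1, f₁=6, f₂=43, f₃=134.
(h/2)·[f₀ + 2f₁ + 2f₂ + f₃] = 0.5·(231) = 115.5.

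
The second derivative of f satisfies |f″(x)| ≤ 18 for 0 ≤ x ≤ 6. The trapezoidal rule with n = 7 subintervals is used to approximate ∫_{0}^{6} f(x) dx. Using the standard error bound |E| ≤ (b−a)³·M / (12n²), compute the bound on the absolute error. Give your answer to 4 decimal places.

6.6122

|E| ≤ (6)³·18 / (12·7²) = 3888/588 = 6.6122.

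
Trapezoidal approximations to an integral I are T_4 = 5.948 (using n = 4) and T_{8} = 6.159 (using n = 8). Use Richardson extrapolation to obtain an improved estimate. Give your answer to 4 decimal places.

R = (4·T_{8} − T_4) / 3 = (4·6.159 − 5.948)/3 = (18.688)/3 = 6.2293.

6.2293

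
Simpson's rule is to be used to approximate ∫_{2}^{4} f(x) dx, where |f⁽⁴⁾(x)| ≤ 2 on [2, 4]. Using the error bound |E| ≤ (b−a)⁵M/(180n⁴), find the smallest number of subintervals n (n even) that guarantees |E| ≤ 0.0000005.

Need 64/(180n⁴) ≤ 0.0000005.
n⁴ ≥ 64/(180·0.0000005) = 711111 ⇒ n ≥ 29.0392, so the smallest even n is 30. (n must be even for Simpson's rule.)

30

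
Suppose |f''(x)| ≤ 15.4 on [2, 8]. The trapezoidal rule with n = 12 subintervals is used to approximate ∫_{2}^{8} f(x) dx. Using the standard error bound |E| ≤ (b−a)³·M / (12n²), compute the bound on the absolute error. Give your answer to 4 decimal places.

|E| ≤ (6)³·15.4 / (12·12²) = 3326.4/1728 = 1.9250.

1.9250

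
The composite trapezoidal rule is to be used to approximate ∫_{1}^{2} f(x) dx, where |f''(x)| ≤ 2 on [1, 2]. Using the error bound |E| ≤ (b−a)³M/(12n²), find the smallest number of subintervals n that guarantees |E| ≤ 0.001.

Need 2/(12n²) ≤ 0.001.
n² ≥ 2/(12·0.001) = 166.667 ⇒ n ≥ 12.9099, so the smallest n is 13.

13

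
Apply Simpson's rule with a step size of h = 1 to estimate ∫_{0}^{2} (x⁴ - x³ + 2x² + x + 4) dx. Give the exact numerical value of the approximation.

h = (2 − 0)/2 = 1.
Nodes x₀,…,x₂ = 0, 1, 2.
f(x) = x⁴ - x³ + 2x² + x + 4: f₀=4, f₁=7, f₂=22.
(h/3)·[f₀ + 4f₁ + f₂] = 0.333333·(54) = 18.

18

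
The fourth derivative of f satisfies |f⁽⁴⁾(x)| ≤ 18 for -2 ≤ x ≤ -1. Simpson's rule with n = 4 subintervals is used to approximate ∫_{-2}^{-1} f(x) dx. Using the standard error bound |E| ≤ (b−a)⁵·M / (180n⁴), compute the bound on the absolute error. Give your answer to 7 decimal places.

0.0003906

|E| ≤ (1)⁵·18 / (180·4⁴) = 18/46080 = 0.0003906.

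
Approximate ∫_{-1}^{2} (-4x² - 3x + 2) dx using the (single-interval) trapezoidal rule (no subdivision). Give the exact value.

-28.5

T = (b−a)/2 · [f(-1) + f(2)] = 1.5·[1 + (-20)] = -28.5.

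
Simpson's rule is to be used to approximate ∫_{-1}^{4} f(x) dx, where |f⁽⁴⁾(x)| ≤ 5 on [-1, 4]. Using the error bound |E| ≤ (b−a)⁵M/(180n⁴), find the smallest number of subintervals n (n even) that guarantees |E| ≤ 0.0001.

Need 15625/(180n⁴) ≤ 0.0001.
n⁴ ≥ 15625/(180·0.0001) = 868056 ⇒ n ≥ 30.5237, so the smallest even n is 32. (n must be even for Simpson's rule.)

32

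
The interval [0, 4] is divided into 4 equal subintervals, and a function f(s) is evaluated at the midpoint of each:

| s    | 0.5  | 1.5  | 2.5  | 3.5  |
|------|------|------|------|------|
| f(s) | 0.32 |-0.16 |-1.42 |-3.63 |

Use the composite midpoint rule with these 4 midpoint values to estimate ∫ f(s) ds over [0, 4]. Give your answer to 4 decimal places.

h = 1, n = 4.
h·[y(m₁) + y(m₂) + y(m₃) + y(m₄)] = 1·(-4.89) = -4.8900.

-4.8900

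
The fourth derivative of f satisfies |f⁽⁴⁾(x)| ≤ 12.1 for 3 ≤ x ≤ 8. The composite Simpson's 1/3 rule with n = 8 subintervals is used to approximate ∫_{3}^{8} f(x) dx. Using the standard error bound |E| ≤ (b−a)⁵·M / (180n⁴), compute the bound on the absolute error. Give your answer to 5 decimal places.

0.05129

|E| ≤ (5)⁵·12.1 / (180·8⁴) = 37812.5/737280 = 0.05129.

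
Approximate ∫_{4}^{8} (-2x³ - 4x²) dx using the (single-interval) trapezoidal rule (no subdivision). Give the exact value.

T = (b−a)/2 · [f(4) + f(8)] = 2·[(-192) + (-1280)] = -2944.

-2944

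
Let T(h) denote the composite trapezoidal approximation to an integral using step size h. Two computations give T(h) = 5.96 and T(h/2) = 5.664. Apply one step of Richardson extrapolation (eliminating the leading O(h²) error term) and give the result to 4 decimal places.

R = (4·T(h/2) − T(h)) / 3 = (4·5.664 − 5.96)/3 = (16.696)/3 = 5.5653.

5.5653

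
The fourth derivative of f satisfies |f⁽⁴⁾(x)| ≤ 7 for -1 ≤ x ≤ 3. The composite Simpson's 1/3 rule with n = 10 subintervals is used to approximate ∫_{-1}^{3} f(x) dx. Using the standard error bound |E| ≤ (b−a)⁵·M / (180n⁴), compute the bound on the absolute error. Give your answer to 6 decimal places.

0.003982

|E| ≤ (4)⁵·7 / (180·10⁴) = 7168/1800000 = 0.003982.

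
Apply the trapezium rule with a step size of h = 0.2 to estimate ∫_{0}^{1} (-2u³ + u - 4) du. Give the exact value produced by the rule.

h = (1 − 0)/5 = 0.2.
Nodes u₀,…,u₅ = 0, 0.2, 0.4, 0.6, 0.8, 1.
f(u) = -2u³ + u - 4: f₀=-4, f₁=-3.816, f₂=-3.728, f₃=-3.832, f₄=-4.224, f₅=-5.
(h/2)·[f₀ + 2f₁ + 2f₂ + 2f₃ + 2f₄ + f₅] = 0.1·(-40.2) = -4.02.

-4.02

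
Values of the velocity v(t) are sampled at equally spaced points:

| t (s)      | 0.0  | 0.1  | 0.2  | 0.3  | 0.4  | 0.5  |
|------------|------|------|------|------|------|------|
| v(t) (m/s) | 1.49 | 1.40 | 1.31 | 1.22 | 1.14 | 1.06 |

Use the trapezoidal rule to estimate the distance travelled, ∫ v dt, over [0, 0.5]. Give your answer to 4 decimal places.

h = 0.1, n = 5.
(h/2)·[y₀ + 2y₁ + 2y₂ + 2y₃ + 2y₄ + y₅] = 0.05·(12.69) = 0.6345.

0.6345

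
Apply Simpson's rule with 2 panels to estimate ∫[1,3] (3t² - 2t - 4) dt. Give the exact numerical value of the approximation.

10

h = (3 − 1)/2 = 1.
Nodes t₀,…,t₂ = 1, 2, 3.
f(t) = 3t² - 2t - 4: f₀=-3, f₁=4, f₂=17.
(h/3)·[f₀ + 4f₁ + f₂] = 0.333333·(30) = 10.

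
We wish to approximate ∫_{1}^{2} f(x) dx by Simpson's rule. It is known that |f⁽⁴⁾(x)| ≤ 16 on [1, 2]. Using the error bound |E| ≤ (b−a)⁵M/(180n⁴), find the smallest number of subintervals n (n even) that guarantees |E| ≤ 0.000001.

18

Need 16/(180n⁴) ≤ 0.000001.
n⁴ ≥ 16/(180·0.000001) = 88888.9 ⇒ n ≥ 17.2668, so the smallest even n is 18. (n must be even for Simpson's rule.)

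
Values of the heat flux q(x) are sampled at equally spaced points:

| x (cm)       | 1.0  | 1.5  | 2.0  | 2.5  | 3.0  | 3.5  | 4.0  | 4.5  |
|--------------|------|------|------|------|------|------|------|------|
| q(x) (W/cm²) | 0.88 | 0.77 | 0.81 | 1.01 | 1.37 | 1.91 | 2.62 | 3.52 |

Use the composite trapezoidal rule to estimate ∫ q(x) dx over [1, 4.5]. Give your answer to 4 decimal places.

h = 0.5, n = 7.
(h/2)·[y₀ + 2y₁ + 2y₂ + 2y₃ + 2y₄ + 2y₅ + 2y₆ + y₇] = 0.25·(21.38) = 5.3450.

5.3450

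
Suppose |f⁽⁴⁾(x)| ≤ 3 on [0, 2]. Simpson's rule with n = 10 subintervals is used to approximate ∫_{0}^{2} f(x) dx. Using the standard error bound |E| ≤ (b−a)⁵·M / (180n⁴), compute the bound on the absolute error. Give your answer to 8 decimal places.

0.00005333

|E| ≤ (2)⁵·3 / (180·10⁴) = 96/1800000 = 0.00005333.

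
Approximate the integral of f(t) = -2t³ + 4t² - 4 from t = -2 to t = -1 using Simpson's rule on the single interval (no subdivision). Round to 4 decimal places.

S = (b−a)/6 · [f(-2) + 4f(-1.5) + f(-1)] = 0.166667·[28 + 4·11.75 + 2] = 12.8333.

12.8333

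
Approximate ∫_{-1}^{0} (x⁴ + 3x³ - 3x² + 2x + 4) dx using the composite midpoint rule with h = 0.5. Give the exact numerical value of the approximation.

1.56640625

h = (0 − (-1))/2 = 0.5.
Midpoints m₁,…,m₂ = -0.75, -0.25.
f(m₁)=-0.13671875, f(m₂)=3.26953125.
h·[f(m₁) + f(m₂)] = 0.5·(3.1328125) = 1.56640625.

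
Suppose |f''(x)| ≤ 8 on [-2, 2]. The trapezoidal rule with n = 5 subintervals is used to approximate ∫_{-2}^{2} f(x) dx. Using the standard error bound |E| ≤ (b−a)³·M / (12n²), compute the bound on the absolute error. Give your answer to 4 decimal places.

1.7067

|E| ≤ (4)³·8 / (12·5²) = 512/300 = 1.7067.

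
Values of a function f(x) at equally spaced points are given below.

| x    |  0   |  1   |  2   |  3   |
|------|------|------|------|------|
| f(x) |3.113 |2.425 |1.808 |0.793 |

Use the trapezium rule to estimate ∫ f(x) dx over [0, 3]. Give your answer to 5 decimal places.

h = 1, n = 3.
(h/2)·[y₀ + 2y₁ + 2y₂ + y₃] = 0.5·(12.372) = 6.18600.

6.18600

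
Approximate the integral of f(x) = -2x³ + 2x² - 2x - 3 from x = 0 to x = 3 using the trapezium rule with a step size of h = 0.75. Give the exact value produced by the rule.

h = (3 − 0)/4 = 0.75.
Nodes x₀,…,x₄ = 0, 0.75, 1.5, 2.25, 3.
f(x) = -2x³ + 2x² - 2x - 3: f₀=-3, f₁=-4.21875, f₂=-8.25, f₃=-20.15625, f₄=-45.
(h/2)·[f₀ + 2f₁ + 2f₂ + 2f₃ + f₄] = 0.375·(-113.25) = -42.46875.

-42.46875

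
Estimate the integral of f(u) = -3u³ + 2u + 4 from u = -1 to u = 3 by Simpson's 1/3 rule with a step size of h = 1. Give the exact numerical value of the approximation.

-36

h = (3 − (-1))/4 = 1.
Nodes u₀,…,u₄ = -1, 0, 1, 2, 3.
f(u) = -3u³ + 2u + 4: f₀=5, f₁=4, f₂=3, f₃=-16, f₄=-71.
(h/3)·[f₀ + 4f₁ + 2f₂ + 4f₃ + f₄] = 0.333333·(-108) = -36.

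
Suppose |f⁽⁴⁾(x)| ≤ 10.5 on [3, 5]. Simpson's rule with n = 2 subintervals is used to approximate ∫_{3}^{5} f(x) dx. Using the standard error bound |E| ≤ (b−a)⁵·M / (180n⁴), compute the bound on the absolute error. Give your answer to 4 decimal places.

|E| ≤ (2)⁵·10.5 / (180·2⁴) = 336/2880 = 0.1167.

0.1167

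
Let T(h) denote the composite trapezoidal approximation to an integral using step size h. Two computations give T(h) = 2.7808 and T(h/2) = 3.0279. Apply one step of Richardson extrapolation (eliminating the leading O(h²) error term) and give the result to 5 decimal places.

3.11027

R = (4·T(h/2) − T(h)) / 3 = (4·3.0279 − 2.7808)/3 = (9.3308)/3 = 3.11027.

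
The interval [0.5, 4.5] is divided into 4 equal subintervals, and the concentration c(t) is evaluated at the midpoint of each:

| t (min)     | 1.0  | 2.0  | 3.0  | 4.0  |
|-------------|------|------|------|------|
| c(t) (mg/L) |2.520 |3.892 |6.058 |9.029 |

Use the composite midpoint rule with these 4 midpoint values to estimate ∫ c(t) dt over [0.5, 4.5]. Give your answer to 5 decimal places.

h = 1, n = 4.
h·[y(m₁) + y(m₂) + y(m₃) + y(m₄)] = 1·(21.499) = 21.49900.

21.49900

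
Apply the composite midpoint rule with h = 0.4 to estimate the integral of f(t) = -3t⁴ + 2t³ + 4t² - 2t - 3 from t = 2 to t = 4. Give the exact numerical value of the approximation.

-414.64448

h = (4 − 2)/5 = 0.4.
Midpoints m₁,…,m₅ = 2.2, 2.6, 3, 3.4, 3.8.
f(m₁)=-37.0208, f(m₂)=-83.1008, f(m₃)=-162, f(m₄)=-285.8528, f(m₅)=-468.6368.
h·[f(m₁) + f(m₂) + f(m₃) + f(m₄) + f(m₅)] = 0.4·(-1036.6112) = -414.64448.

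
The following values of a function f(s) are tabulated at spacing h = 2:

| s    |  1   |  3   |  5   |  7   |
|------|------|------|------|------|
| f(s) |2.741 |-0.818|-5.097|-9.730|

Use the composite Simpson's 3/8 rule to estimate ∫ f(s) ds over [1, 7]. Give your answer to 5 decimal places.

-18.55050

h = 2, n = 3.
(3h/8)·[y₀ + 3y₁ + 3y₂ + y₃] = 0.75·(-24.734) = -18.55050.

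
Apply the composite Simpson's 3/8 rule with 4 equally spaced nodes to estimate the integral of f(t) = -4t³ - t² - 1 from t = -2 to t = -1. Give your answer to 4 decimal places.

11.6667

h = (-1 − (-2))/3 = 0.333333.
Nodes t₀,…,t₃ = -2, -1.666667, -1.333333, -1.
f(t) = -4t³ - t² - 1: f₀=27, f₁=14.740741, f₂=6.703704, f₃=2.
(3h/8)·[f₀ + 3f₁ + 3f₂ + f₃] = 0.125·(93.333333) = 11.6667.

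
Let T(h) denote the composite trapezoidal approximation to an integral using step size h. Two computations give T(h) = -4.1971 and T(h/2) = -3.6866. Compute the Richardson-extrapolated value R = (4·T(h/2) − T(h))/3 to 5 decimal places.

-3.51643

R = (4·T(h/2) − T(h)) / 3 = (4·(-3.6866) − (-4.1971))/3 = (-10.5493)/3 = -3.51643.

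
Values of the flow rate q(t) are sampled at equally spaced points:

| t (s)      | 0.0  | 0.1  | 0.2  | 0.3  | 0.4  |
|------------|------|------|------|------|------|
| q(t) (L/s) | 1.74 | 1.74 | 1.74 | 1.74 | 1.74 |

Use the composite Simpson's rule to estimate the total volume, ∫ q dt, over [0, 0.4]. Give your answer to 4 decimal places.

0.6960

h = 0.1, n = 4.
(h/3)·[y₀ + 4y₁ + 2y₂ + 4y₃ + y₄] = 0.033333·(20.88) = 0.6960.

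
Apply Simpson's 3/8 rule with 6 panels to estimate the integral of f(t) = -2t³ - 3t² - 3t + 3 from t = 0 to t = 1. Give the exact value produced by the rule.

h = (1 − 0)/6 = 0.166667.
Nodes t₀,…,t₆ = 0, 0.166667, 0.333333, 0.5, 0.666667, 0.833333, 1.
f(t) = -2t³ - 3t² - 3t + 3: f₀=3, f₁=2.407407, f₂=1.592593, f₃=0.5, f₄=-0.925926, f₅=-2.740741, f₆=-5.
(3h/8)·[f₀ + 3f₁ + 3f₂ + 2f₃ + 3f₄ + 3f₅ + f₆] = 0.0625·(0) = 0.

0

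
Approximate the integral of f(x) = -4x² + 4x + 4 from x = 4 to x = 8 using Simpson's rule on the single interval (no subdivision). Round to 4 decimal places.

-485.3333

S = (b−a)/6 · [f(4) + 4f(6) + f(8)] = 0.666667·[(-44) + 4·(-116) + (-220)] = -485.3333.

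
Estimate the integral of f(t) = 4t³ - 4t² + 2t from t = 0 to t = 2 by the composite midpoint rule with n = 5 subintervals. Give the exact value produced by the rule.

9.12

h = (2 − 0)/5 = 0.4.
Midpoints m₁,…,m₅ = 0.2, 0.6, 1, 1.4, 1.8.
f(m₁)=0.272, f(m₂)=0.624, f(m₃)=2, f(m₄)=5.936, f(m₅)=13.968.
h·[f(m₁) + f(m₂) + f(m₃) + f(m₄) + f(m₅)] = 0.4·(22.8) = 9.12.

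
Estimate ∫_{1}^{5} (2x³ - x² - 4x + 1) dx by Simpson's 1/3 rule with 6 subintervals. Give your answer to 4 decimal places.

226.6667

h = (5 − 1)/6 = 0.666667.
Nodes x₀,…,x₆ = 1, 1.666667, 2.333333, 3, 3.666667, 4.333333, 5.
f(x) = 2x³ - x² - 4x + 1: f₀=-2, f₁=0.814815, f₂=11.629630, f₃=34, f₄=71.481481, f₅=127.629630, f₆=206.
(h/3)·[f₀ + 4f₁ + 2f₂ + 4f₃ + 2f₄ + 4f₅ + f₆] = 0.222222·(1020) = 226.6667.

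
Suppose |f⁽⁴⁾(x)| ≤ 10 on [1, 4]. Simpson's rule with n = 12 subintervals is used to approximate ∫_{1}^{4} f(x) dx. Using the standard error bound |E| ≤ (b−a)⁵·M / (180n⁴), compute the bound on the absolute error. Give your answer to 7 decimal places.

|E| ≤ (3)⁵·10 / (180·12⁴) = 2430/3732480 = 0.0006510.

0.0006510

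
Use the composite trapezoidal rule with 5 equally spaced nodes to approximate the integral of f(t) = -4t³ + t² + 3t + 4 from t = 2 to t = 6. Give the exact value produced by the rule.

-1178

h = (6 − 2)/4 = 1.
Nodes t₀,…,t₄ = 2, 3, 4, 5, 6.
f(t) = -4t³ + t² + 3t + 4: f₀=-18, f₁=-86, f₂=-224, f₃=-456, f₄=-806.
(h/2)·[f₀ + 2f₁ + 2f₂ + 2f₃ + f₄] = 0.5·(-2356) = -1178.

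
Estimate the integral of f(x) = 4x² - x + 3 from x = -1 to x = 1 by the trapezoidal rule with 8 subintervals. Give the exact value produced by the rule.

h = (1 − (-1))/8 = 0.25.
Nodes x₀,…,x₈ = -1, -0.75, -0.5, -0.25, 0, 0.25, 0.5, 0.75, 1.
f(x) = 4x² - x + 3: f₀=8, f₁=6, f₂=4.5, f₃=3.5, f₄=3, f₅=3, f₆=3.5, f₇=4.5, f₈=6.
(h/2)·[f₀ + 2f₁ + 2f₂ + 2f₃ + 2f₄ + 2f₅ + 2f₆ + 2f₇ + f₈] = 0.125·(70) = 8.75.

8.75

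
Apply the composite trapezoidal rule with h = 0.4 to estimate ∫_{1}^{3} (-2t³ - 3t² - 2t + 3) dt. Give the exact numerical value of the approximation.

h = (3 − 1)/5 = 0.4.
Nodes t₀,…,t₅ = 1, 1.4, 1.8, 2.2, 2.6, 3.
f(t) = -2t³ - 3t² - 2t + 3: f₀=-4, f₁=-11.168, f₂=-21.984, f₃=-37.216, f₄=-57.632, f₅=-84.
(h/2)·[f₀ + 2f₁ + 2f₂ + 2f₃ + 2f₄ + f₅] = 0.2·(-344) = -68.8.

-68.8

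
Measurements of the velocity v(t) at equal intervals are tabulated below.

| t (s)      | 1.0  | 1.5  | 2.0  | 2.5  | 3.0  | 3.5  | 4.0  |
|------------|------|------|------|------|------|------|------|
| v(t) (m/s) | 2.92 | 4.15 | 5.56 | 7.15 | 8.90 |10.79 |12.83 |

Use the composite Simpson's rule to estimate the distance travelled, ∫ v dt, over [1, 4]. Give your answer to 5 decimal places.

h = 0.5, n = 6.
(h/3)·[y₀ + 4y₁ + 2y₂ + 4y₃ + 2y₄ + 4y₅ + y₆] = 0.166667·(133.03) = 22.17167.

22.17167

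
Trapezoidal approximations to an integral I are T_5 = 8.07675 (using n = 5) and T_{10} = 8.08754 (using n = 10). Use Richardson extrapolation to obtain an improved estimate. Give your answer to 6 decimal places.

R = (4·T_{10} − T_5) / 3 = (4·8.08754 − 8.07675)/3 = (24.27341)/3 = 8.091137.

8.091137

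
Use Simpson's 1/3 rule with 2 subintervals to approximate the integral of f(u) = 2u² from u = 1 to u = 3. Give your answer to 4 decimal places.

h = (3 − 1)/2 = 1.
Nodes u₀,…,u₂ = 1, 2, 3.
f(u) = 2u²: f₀=2, f₁=8, f₂=18.
(h/3)·[f₀ + 4f₁ + f₂] = 0.333333·(52) = 17.3333.

17.3333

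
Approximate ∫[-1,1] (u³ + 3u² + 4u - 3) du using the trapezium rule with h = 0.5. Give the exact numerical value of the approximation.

-3.75

h = (1 − (-1))/4 = 0.5.
Nodes u₀,…,u₄ = -1, -0.5, 0, 0.5, 1.
f(u) = u³ + 3u² + 4u - 3: f₀=-5, f₁=-4.375, f₂=-3, f₃=-0.125, f₄=5.
(h/2)·[f₀ + 2f₁ + 2f₂ + 2f₃ + f₄] = 0.25·(-15) = -3.75.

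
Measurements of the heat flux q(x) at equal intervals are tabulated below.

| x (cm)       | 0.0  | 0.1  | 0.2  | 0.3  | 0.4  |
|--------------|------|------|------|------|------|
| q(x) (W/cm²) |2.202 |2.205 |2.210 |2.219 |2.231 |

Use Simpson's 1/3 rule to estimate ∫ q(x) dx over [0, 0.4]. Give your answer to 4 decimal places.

h = 0.1, n = 4.
(h/3)·[y₀ + 4y₁ + 2y₂ + 4y₃ + y₄] = 0.033333·(26.549) = 0.8850.

0.8850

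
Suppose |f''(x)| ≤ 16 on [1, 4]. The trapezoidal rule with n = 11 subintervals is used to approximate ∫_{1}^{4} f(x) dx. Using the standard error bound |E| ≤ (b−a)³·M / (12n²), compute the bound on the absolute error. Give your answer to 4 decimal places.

|E| ≤ (3)³·16 / (12·11²) = 432/1452 = 0.2975.

0.2975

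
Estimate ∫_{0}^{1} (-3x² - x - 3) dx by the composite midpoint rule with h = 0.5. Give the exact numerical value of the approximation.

-4.4375

h = (1 − 0)/2 = 0.5.
Midpoints m₁,…,m₂ = 0.25, 0.75.
f(m₁)=-3.4375, f(m₂)=-5.4375.
h·[f(m₁) + f(m₂)] = 0.5·(-8.875) = -4.4375.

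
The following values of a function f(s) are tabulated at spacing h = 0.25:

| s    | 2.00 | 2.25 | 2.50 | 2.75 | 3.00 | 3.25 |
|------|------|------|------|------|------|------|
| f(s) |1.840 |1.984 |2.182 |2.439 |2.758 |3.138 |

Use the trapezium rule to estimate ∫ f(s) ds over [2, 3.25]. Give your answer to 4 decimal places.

h = 0.25, n = 5.
(h/2)·[y₀ + 2y₁ + 2y₂ + 2y₃ + 2y₄ + y₅] = 0.125·(23.704) = 2.9630.

2.9630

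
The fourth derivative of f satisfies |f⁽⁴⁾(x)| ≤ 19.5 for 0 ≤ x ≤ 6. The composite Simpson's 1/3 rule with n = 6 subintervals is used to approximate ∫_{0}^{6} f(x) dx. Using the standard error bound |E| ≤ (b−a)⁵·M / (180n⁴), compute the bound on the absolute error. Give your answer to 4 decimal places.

0.6500

|E| ≤ (6)⁵·19.5 / (180·6⁴) = 151632/233280 = 0.6500.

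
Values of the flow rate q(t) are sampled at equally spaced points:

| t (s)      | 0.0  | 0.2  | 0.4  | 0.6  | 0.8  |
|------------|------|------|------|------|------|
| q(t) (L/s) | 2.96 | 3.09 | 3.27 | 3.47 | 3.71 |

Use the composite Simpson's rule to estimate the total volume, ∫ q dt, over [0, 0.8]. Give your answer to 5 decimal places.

h = 0.2, n = 4.
(h/3)·[y₀ + 4y₁ + 2y₂ + 4y₃ + y₄] = 0.066667·(39.45) = 2.63000.

2.63000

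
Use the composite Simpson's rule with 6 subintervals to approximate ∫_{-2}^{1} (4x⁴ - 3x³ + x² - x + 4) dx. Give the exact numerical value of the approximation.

h = (1 − (-2))/6 = 0.5.
Nodes x₀,…,x₆ = -2, -1.5, -1, -0.5, 0, 0.5, 1.
f(x) = 4x⁴ - 3x³ + x² - x + 4: f₀=98, f₁=38.125, f₂=13, f₃=5.375, f₄=4, f₅=3.625, f₆=5.
(h/3)·[f₀ + 4f₁ + 2f₂ + 4f₃ + 2f₄ + 4f₅ + f₆] = 0.166667·(325.5) = 54.25.

54.25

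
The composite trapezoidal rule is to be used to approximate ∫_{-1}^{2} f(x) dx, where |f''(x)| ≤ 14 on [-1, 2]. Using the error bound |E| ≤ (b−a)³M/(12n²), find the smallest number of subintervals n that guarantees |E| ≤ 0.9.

Need 378/(12n²) ≤ 0.9.
n² ≥ 378/(12·0.9) = 35 ⇒ n ≥ 5.9161, so the smallest n is 6.

6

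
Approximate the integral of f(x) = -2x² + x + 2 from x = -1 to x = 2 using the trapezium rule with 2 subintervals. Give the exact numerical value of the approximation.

h = (2 − (-1))/2 = 1.5.
Nodes x₀,…,x₂ = -1, 0.5, 2.
f(x) = -2x² + x + 2: f₀=-1, f₁=2, f₂=-4.
(h/2)·[f₀ + 2f₁ + f₂] = 0.75·(-1) = -0.75.

-0.75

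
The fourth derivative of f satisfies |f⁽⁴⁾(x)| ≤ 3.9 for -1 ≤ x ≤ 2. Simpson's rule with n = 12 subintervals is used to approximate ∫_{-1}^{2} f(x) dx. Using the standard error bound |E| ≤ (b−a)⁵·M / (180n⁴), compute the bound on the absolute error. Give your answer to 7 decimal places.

0.0002539

|E| ≤ (3)⁵·3.9 / (180·12⁴) = 947.7/3732480 = 0.0002539.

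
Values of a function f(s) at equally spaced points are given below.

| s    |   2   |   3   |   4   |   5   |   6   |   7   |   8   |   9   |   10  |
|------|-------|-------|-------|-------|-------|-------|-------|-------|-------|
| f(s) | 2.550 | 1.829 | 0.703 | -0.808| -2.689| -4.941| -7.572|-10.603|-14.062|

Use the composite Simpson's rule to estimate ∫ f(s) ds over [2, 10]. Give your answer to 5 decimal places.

h = 1, n = 8.
(h/3)·[y₀ + 4y₁ + 2y₂ + 4y₃ + 2y₄ + 4y₅ + 2y₆ + 4y₇ + y₈] = 0.333333·(-88.720) = -29.57333.

-29.57333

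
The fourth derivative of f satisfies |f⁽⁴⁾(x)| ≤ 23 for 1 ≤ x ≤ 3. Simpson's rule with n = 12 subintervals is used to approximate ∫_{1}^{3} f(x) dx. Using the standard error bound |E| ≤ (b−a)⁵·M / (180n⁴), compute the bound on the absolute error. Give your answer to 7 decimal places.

0.0001972

|E| ≤ (2)⁵·23 / (180·12⁴) = 736/3732480 = 0.0001972.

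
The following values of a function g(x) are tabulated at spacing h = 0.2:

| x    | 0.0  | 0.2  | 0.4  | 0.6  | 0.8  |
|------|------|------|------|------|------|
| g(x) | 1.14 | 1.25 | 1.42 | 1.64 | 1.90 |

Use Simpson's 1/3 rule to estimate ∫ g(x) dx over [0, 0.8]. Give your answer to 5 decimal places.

h = 0.2, n = 4.
(h/3)·[y₀ + 4y₁ + 2y₂ + 4y₃ + y₄] = 0.066667·(17.44) = 1.16267.

1.16267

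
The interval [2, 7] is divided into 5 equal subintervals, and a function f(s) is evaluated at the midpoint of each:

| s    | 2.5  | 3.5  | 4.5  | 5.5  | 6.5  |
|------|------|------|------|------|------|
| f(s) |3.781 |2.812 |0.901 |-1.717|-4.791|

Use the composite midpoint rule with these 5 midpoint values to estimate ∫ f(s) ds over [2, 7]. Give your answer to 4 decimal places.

h = 1, n = 5.
h·[y(m₁) + y(m₂) + y(m₃) + y(m₄) + y(m₅)] = 1·(0.986) = 0.9860.

0.9860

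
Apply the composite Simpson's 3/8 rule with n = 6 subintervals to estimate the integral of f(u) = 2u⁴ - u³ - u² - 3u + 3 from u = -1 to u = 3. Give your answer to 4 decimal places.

68.7407

h = (3 − (-1))/6 = 0.666667.
Nodes u₀,…,u₆ = -1, -0.333333, 0.333333, 1, 1.666667, 2.333333, 3.
f(u) = 2u⁴ - u³ - u² - 3u + 3: f₀=8, f₁=3.950617, f₂=1.876543, f₃=0, f₄=6.024691, f₅=37.135802, f₆=120.
(3h/8)·[f₀ + 3f₁ + 3f₂ + 2f₃ + 3f₄ + 3f₅ + f₆] = 0.25·(274.962963) = 68.7407.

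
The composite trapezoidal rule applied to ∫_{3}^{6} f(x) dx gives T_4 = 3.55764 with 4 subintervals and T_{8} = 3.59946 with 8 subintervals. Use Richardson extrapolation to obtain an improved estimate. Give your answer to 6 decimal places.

3.613400

R = (4·T_{8} − T_4) / 3 = (4·3.59946 − 3.55764)/3 = (10.84020)/3 = 3.613400.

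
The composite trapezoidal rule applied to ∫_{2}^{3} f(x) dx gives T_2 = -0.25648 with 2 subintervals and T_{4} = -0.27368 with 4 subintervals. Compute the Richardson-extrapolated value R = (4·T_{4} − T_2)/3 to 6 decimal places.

R = (4·T_{4} − T_2) / 3 = (4·(-0.27368) − (-0.25648))/3 = (-0.83824)/3 = -0.279413.

-0.279413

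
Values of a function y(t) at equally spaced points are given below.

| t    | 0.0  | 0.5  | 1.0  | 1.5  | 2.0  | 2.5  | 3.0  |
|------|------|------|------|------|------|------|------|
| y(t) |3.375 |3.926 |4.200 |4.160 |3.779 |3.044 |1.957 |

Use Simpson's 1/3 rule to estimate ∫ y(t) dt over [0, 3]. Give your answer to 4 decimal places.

10.9683

h = 0.5, n = 6.
(h/3)·[y₀ + 4y₁ + 2y₂ + 4y₃ + 2y₄ + 4y₅ + y₆] = 0.166667·(65.810) = 10.9683.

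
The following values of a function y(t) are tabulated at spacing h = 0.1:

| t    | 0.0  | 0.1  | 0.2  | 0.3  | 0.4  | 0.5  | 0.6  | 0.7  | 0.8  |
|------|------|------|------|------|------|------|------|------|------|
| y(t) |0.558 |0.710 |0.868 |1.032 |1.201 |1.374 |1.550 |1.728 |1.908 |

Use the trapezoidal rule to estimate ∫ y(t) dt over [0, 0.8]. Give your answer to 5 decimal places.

0.96960

h = 0.1, n = 8.
(h/2)·[y₀ + 2y₁ + 2y₂ + 2y₃ + 2y₄ + 2y₅ + 2y₆ + 2y₇ + y₈] = 0.05·(19.392) = 0.96960.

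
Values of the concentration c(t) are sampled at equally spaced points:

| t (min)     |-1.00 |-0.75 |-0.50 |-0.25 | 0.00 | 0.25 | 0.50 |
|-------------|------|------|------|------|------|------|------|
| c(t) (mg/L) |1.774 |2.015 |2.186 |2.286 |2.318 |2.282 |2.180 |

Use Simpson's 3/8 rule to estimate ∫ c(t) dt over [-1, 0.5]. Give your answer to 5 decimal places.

h = 0.25, n = 6.
(3h/8)·[y₀ + 3y₁ + 3y₂ + 2y₃ + 3y₄ + 3y₅ + y₆] = 0.09375·(34.929) = 3.27459.

3.27459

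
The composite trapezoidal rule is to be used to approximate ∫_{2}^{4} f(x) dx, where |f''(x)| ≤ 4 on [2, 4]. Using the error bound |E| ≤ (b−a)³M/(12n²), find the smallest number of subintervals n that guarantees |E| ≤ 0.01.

17

Need 32/(12n²) ≤ 0.01.
n² ≥ 32/(12·0.01) = 266.667 ⇒ n ≥ 16.3299, so the smallest n is 17.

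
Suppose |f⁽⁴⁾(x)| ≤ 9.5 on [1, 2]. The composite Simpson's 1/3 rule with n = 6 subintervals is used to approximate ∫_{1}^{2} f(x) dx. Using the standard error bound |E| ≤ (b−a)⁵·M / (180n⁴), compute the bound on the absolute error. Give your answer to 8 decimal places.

|E| ≤ (1)⁵·9.5 / (180·6⁴) = 9.5/233280 = 0.00004072.

0.00004072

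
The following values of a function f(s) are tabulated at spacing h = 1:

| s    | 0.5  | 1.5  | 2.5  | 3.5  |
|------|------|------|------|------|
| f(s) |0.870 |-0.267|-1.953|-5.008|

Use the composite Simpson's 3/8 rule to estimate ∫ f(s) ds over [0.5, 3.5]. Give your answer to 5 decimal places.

h = 1, n = 3.
(3h/8)·[y₀ + 3y₁ + 3y₂ + y₃] = 0.375·(-10.798) = -4.04925.

-4.04925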